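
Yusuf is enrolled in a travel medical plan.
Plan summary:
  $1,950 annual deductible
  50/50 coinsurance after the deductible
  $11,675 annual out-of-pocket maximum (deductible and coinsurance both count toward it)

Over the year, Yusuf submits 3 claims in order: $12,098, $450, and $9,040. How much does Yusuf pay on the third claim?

$4,426

Claim 1 ($12,098): $1,950 to deductible, leaving $10,148; traveler's 50% is $5,074. Traveler pays $7,024; OOP now $7,024.
Claim 2 ($450): deductible already satisfied, so traveler's share is 50% × $450 = $225. Traveler pays $225; OOP now $7,249.
Claim 3 ($9,040): deductible met; 50% of $9,040 = $4,520. That would push OOP to $11,769, over the $11,675 cap, so traveler pays $11,675 − $7,249 = $4,426.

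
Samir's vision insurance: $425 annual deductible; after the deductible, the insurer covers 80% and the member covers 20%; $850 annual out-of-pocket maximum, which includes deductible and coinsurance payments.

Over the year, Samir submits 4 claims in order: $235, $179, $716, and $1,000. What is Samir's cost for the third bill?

#1 ($235): fully absorbed by the deductible. Member owes $235 (running OOP $235).
#2 ($179): entire amount goes to the deductible. Cost to member: $179. OOP to date $414.
#3 ($716): $11 to deductible, leaving $705; coinsurance $705 × 20% = $141. Member owes $152 (running OOP $566).

$152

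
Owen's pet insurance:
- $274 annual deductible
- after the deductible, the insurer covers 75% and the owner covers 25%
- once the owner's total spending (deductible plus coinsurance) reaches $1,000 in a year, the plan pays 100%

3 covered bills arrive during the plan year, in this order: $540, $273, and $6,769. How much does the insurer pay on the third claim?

Claim 1 — $540: $274 to deductible, leaving $266; owner's 25% is $66.50. Owner owes $340.50 (running OOP $340.50). Insurer: $540 − $340.50 = $199.50.
Claim 2 — $273: deductible met; 25% of $273 = $68.25. Cost to owner: $68.25. OOP to date $408.75. Insurer: $273 − $68.25 = $204.75.
Claim 3 — $6,769: 25% coinsurance on $6,769 = $1,692.25. OOP would hit $2,101 > $1,000, so the cap limits the owner to $1,000 − $408.75 = $591.25. Plan pays $6,769 − $591.25 = $6,177.75.

$6,177.75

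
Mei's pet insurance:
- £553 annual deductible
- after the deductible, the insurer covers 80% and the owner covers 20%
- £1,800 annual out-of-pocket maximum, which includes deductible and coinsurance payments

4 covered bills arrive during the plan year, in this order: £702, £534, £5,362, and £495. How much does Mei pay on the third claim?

£1,072.40

Bill 1, £702: £553 to deductible, leaving £149; owner's 20% is £29.80. Owner owes £582.80 (running OOP £582.80).
Bill 2, £534: deductible met; 20% of £534 = £106.80. Cost to owner: £106.80. OOP to date £689.60.
Bill 3, £5,362: deductible already satisfied, so owner's share is 20% × £5,362 = £1,072.40. Owner owes £1,072.40 (running OOP £1,762).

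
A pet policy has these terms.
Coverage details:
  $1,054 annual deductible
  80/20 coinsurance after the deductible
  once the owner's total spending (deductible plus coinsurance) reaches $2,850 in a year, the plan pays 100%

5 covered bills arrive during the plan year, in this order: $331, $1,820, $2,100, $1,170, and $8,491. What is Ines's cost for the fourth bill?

$234

Claim 1 ($331): entire amount goes to the deductible. Owner pays $331; OOP now $331.
Claim 2 ($1,820): $723 finishes the deductible; $1,097 goes to coinsurance; coinsurance $1,097 × 20% = $219.40. Cost to owner: $942.40. OOP to date $1,273.40.
Claim 3 ($2,100): deductible met; 20% of $2,100 = $420. Owner owes $420 (running OOP $1,693.40).
Claim 4 ($1,170): deductible met; 20% of $1,170 = $234. Owner pays $234; OOP now $1,927.40.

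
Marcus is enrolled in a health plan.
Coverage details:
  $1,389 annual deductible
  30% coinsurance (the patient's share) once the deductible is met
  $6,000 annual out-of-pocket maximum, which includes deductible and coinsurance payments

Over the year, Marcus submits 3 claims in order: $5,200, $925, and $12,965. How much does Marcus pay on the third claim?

Bill 1, $5,200: deductible takes $1,389, $3,811 remains; patient's 30% is $1,143.30. Patient pays $2,532.30; OOP now $2,532.30.
Bill 2, $925: deductible met; 30% of $925 = $277.50. Cost to patient: $277.50. OOP to date $2,809.80.
Bill 3, $12,965: deductible already satisfied, so patient's share is 30% × $12,965 = $3,889.50. That would push OOP to $6,699.30, over the $6,000 cap, so patient pays $6,000 − $2,809.80 = $3,190.20.

$3,190.20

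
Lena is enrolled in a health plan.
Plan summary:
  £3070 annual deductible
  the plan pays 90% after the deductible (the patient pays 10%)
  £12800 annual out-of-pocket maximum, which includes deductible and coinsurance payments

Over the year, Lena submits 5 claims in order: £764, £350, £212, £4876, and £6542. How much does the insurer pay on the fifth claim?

Bill 1, £764: fully absorbed by the deductible. Cost to patient: £764. OOP to date £764. Insurer: £764 − £764 = £0.
Bill 2, £350: all of it applies to the deductible. Patient pays £350; OOP now £1114. Plan pays £350 − £350 = £0.
Bill 3, £212: entire amount goes to the deductible. Cost to patient: £212. OOP to date £1326. Plan pays £212 − £212 = £0.
Bill 4, £4876: £1744 finishes the deductible; £3132 goes to coinsurance; coinsurance £3132 × 10% = £313.20. Cost to patient: £2057.20. OOP to date £3383.20. Plan pays £4876 − £2057.20 = £2818.80.
Bill 5, £6542: 10% coinsurance on £6542 = £654.20. Cost to patient: £654.20. OOP to date £4037.40. Insurer: £6542 − £654.20 = £5887.80.

£5887.80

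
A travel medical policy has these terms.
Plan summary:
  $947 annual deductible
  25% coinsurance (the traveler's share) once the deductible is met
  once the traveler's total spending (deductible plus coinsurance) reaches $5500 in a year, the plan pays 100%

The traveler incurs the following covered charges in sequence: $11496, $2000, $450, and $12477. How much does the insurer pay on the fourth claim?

$11173.75

Claim 1 — $11496: $947 to deductible, leaving $10549; traveler's 25% is $2637.25. Cost to traveler: $3584.25. OOP to date $3584.25. Plan pays $11496 − $3584.25 = $7911.75.
Claim 2 — $2000: 25% coinsurance on $2000 = $500. Traveler pays $500; OOP now $4084.25. Plan pays $2000 − $500 = $1500.
Claim 3 — $450: 25% coinsurance on $450 = $112.50. Traveler owes $112.50 (running OOP $4196.75). Plan pays $450 − $112.50 = $337.50.
Claim 4 — $12477: 25% coinsurance on $12477 = $3119.25. That would push OOP to $7316, over the $5500 cap, so traveler pays $5500 − $4196.75 = $1303.25. Plan pays $12477 − $1303.25 = $11173.75.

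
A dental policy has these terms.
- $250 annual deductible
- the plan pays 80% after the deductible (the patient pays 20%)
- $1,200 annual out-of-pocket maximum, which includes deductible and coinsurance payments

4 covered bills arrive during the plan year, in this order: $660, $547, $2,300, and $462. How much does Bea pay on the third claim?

$460

Claim 1 ($660): $250 to deductible, leaving $410; coinsurance $410 × 20% = $82. Patient owes $332 (running OOP $332).
Claim 2 ($547): 20% coinsurance on $547 = $109.40. Cost to patient: $109.40. OOP to date $441.40.
Claim 3 ($2,300): 20% coinsurance on $2,300 = $460. Patient owes $460 (running OOP $901.40).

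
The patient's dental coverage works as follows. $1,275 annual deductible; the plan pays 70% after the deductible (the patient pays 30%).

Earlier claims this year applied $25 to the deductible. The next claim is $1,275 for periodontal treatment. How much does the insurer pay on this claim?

$17.50

$25 of the $1,275 deductible is already met, leaving $1,250.
That leaves $1,275 − $1,250 = $25 for coinsurance.
Patient's 30% share of $25 is $7.50.
That puts the patient's cost at $1,250 + $7.50 = $1,257.50.
Insurer pays the balance: $1,275 − $1,257.50 = $17.50.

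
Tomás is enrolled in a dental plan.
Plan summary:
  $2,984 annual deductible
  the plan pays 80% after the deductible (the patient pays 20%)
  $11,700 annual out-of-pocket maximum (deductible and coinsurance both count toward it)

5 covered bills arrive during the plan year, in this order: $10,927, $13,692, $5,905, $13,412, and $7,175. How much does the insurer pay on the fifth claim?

$6,649.40

Claim 1 ($10,927): $2,984 to deductible, leaving $7,943; 20% of $7,943 = $1,588.60. Cost to patient: $4,572.60. OOP to date $4,572.60. Insurer: $10,927 − $4,572.60 = $6,354.40.
Claim 2 ($13,692): 20% coinsurance on $13,692 = $2,738.40. Cost to patient: $2,738.40. OOP to date $7,311. Insurer: $13,692 − $2,738.40 = $10,953.60.
Claim 3 ($5,905): deductible met; 20% of $5,905 = $1,181. Cost to patient: $1,181. OOP to date $8,492. Insurer: $5,905 − $1,181 = $4,724.
Claim 4 ($13,412): deductible met; 20% of $13,412 = $2,682.40. Patient owes $2,682.40 (running OOP $11,174.40). Plan pays $13,412 − $2,682.40 = $10,729.60.
Claim 5 ($7,175): deductible met; 20% of $7,175 = $1,435. That would push OOP to $12,609.40, over the $11,700 cap, so patient pays $11,700 − $11,174.40 = $525.60. Plan pays $7,175 − $525.60 = $6,649.40.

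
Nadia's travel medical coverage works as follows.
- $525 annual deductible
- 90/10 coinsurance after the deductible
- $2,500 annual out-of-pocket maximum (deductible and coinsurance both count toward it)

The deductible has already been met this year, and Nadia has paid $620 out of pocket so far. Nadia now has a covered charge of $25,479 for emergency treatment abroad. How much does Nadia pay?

$1,880

With the deductible met, the entire $25,479 is subject to coinsurance.
10% of $25,479 = $2,547.90 falls to the traveler.
Year-to-date out-of-pocket would reach $620 + $2,547.90 = $3,167.90, above the $2,500 maximum, so the traveler pays only $2,500 − $620 = $1,880.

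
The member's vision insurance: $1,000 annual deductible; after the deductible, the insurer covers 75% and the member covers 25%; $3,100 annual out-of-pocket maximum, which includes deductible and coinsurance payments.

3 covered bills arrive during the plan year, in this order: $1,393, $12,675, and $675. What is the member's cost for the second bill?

Claim 1 — $1,393: $1,000 finishes the deductible; $393 goes to coinsurance; coinsurance $393 × 25% = $98.25. Cost to member: $1,098.25. OOP to date $1,098.25.
Claim 2 — $12,675: 25% coinsurance on $12,675 = $3,168.75. Adding that to $1,098.25 gives $4,267, past the $3,100 cap; member pays only $3,100 − $1,098.25 = $2,001.75.

$2,001.75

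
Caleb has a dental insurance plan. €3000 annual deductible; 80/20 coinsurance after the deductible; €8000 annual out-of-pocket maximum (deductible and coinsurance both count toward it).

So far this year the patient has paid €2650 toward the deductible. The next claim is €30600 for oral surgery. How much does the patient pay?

Remaining deductible: €3000 − €2650 = €350.
That leaves €30600 − €350 = €30250 for coinsurance.
Patient's 20% share of €30250 is €6050.
That puts the patient's cost at €350 + €6050 = €6400 before any cap.
Adding €6400 to the €2650 already spent would give €9050, which exceeds the €8000 cap; the patient pays just €8000 − €2650 = €5350.

€5350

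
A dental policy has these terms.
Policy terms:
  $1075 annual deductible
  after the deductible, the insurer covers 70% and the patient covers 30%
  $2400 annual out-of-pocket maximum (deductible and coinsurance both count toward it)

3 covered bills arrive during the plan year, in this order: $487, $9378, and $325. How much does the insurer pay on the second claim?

Bill 1, $487: entire amount goes to the deductible. Patient owes $487 (running OOP $487). Plan pays $487 − $487 = $0.
Bill 2, $9378: deductible takes $588, $8790 remains; 30% of $8790 = $2637. Claim cost before the cap: $588 + $2637 = $3225. OOP would hit $3712 > $2400, so the cap limits the patient to $2400 − $487 = $1913. Insurer: $9378 − $1913 = $7465.

$7465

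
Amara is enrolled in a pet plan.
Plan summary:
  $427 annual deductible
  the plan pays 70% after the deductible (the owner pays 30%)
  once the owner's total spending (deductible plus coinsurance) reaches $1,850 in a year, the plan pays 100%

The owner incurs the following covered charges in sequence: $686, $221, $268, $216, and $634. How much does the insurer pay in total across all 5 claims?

$1,118.60

Claim 1 ($686): $427 to deductible, leaving $259; coinsurance $259 × 30% = $77.70. Cost to owner: $504.70. OOP to date $504.70. Plan pays $686 − $504.70 = $181.30.
Claim 2 ($221): 30% coinsurance on $221 = $66.30. Owner owes $66.30 (running OOP $571). Insurer: $221 − $66.30 = $154.70.
Claim 3 ($268): 30% coinsurance on $268 = $80.40. Cost to owner: $80.40. OOP to date $651.40. Insurer: $268 − $80.40 = $187.60.
Claim 4 ($216): deductible already satisfied, so owner's share is 30% × $216 = $64.80. Cost to owner: $64.80. OOP to date $716.20. Plan pays $216 − $64.80 = $151.20.
Claim 5 ($634): deductible met; 30% of $634 = $190.20. Cost to owner: $190.20. OOP to date $906.40. Plan pays $634 − $190.20 = $443.80.
Insurer total = bills − owner's total = $2,025 − $906.40 = $1,118.60.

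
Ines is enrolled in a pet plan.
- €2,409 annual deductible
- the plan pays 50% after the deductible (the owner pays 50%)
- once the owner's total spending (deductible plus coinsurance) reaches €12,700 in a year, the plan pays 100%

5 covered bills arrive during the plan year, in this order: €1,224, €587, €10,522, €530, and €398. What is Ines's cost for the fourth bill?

Claim 1 (€1,224): entire amount goes to the deductible. Cost to owner: €1,224. OOP to date €1,224.
Claim 2 (€587): all of it applies to the deductible. Owner owes €587 (running OOP €1,811).
Claim 3 (€10,522): €598 to deductible, leaving €9,924; coinsurance €9,924 × 50% = €4,962. Owner pays €5,560; OOP now €7,371.
Claim 4 (€530): deductible already satisfied, so owner's share is 50% × €530 = €265. Owner owes €265 (running OOP €7,636).

€265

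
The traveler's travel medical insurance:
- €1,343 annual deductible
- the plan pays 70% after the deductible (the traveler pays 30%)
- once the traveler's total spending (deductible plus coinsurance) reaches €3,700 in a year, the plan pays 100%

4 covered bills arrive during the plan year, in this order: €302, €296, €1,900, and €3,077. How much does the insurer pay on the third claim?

Claim 1 — €302: all of it applies to the deductible. Cost to traveler: €302. OOP to date €302. Plan pays €302 − €302 = €0.
Claim 2 — €296: fully absorbed by the deductible. Cost to traveler: €296. OOP to date €598. Insurer: €296 − €296 = €0.
Claim 3 — €1,900: €745 finishes the deductible; €1,155 goes to coinsurance; traveler's 30% is €346.50. Traveler owes €1,091.50 (running OOP €1,689.50). Insurer: €1,900 − €1,091.50 = €808.50.

€808.50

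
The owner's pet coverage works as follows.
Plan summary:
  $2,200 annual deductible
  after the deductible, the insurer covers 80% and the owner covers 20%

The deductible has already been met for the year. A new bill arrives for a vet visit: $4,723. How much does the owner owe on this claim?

$944.60

With the deductible met, the entire $4,723 is subject to coinsurance.
20% of $4,723 = $944.60 falls to the owner.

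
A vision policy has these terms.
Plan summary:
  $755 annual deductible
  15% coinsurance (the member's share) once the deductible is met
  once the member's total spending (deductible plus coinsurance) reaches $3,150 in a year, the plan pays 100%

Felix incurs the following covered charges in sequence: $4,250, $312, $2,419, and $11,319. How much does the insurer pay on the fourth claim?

Claim 1 — $4,250: $755 to deductible, leaving $3,495; coinsurance $3,495 × 15% = $524.25. Member pays $1,279.25; OOP now $1,279.25. Insurer: $4,250 − $1,279.25 = $2,970.75.
Claim 2 — $312: deductible met; 15% of $312 = $46.80. Cost to member: $46.80. OOP to date $1,326.05. Insurer: $312 − $46.80 = $265.20.
Claim 3 — $2,419: deductible met; 15% of $2,419 = $362.85. Cost to member: $362.85. OOP to date $1,688.90. Insurer: $2,419 − $362.85 = $2,056.15.
Claim 4 — $11,319: 15% coinsurance on $11,319 = $1,697.85. Adding that to $1,688.90 gives $3,386.75, past the $3,150 cap; member pays only $3,150 − $1,688.90 = $1,461.10. Plan pays $11,319 − $1,461.10 = $9,857.90.

$9,857.90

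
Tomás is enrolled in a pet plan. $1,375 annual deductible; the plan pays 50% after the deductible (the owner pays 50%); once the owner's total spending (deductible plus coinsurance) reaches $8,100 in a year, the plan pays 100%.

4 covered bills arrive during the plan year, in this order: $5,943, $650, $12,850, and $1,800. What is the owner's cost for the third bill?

$4,116

Bill 1, $5,943: $1,375 to deductible, leaving $4,568; owner's 50% is $2,284. Cost to owner: $3,659. OOP to date $3,659.
Bill 2, $650: 50% coinsurance on $650 = $325. Cost to owner: $325. OOP to date $3,984.
Bill 3, $12,850: 50% coinsurance on $12,850 = $6,425. OOP would hit $10,409 > $8,100, so the cap limits the owner to $8,100 − $3,984 = $4,116.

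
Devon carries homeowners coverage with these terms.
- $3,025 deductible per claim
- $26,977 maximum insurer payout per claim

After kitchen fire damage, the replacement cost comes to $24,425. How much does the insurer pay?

$21,400

Less the $3,025 deductible: $24,425 − $3,025 = $21,400.
$21,400 ≤ $26,977, so the limit doesn't bind; insurer pays $21,400.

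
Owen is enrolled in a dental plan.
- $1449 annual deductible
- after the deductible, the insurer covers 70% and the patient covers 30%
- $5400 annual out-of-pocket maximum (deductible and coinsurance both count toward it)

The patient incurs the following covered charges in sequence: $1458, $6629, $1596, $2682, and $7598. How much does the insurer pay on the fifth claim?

Claim 1 — $1458: $1449 to deductible, leaving $9; coinsurance $9 × 30% = $2.70. Cost to patient: $1451.70. OOP to date $1451.70. Plan pays $1458 − $1451.70 = $6.30.
Claim 2 — $6629: 30% coinsurance on $6629 = $1988.70. Patient pays $1988.70; OOP now $3440.40. Insurer: $6629 − $1988.70 = $4640.30.
Claim 3 — $1596: deductible met; 30% of $1596 = $478.80. Patient pays $478.80; OOP now $3919.20. Insurer: $1596 − $478.80 = $1117.20.
Claim 4 — $2682: deductible met; 30% of $2682 = $804.60. Patient owes $804.60 (running OOP $4723.80). Insurer: $2682 − $804.60 = $1877.40.
Claim 5 — $7598: deductible met; 30% of $7598 = $2279.40. That would push OOP to $7003.20, over the $5400 cap, so patient pays $5400 − $4723.80 = $676.20. Plan pays $7598 − $676.20 = $6921.80.

$6921.80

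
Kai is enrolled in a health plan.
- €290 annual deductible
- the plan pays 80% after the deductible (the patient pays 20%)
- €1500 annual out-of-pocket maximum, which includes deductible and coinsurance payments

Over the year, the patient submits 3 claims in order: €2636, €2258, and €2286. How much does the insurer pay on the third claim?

€1996.80

Bill 1, €2636: €290 finishes the deductible; €2346 goes to coinsurance; coinsurance €2346 × 20% = €469.20. Patient owes €759.20 (running OOP €759.20). Plan pays €2636 − €759.20 = €1876.80.
Bill 2, €2258: deductible met; 20% of €2258 = €451.60. Patient pays €451.60; OOP now €1210.80. Plan pays €2258 − €451.60 = €1806.40.
Bill 3, €2286: deductible met; 20% of €2286 = €457.20. Adding that to €1210.80 gives €1668, past the €1500 cap; patient pays only €1500 − €1210.80 = €289.20. Plan pays €2286 − €289.20 = €1996.80.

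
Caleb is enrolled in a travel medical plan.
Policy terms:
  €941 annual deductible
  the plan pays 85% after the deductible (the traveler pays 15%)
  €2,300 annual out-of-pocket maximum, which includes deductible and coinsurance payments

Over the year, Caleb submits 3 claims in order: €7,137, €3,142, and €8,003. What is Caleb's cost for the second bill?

Claim 1 — €7,137: €941 to deductible, leaving €6,196; 15% of €6,196 = €929.40. Traveler pays €1,870.40; OOP now €1,870.40.
Claim 2 — €3,142: deductible already satisfied, so traveler's share is 15% × €3,142 = €471.30. That would push OOP to €2,341.70, over the €2,300 cap, so traveler pays €2,300 − €1,870.40 = €429.60.

€429.60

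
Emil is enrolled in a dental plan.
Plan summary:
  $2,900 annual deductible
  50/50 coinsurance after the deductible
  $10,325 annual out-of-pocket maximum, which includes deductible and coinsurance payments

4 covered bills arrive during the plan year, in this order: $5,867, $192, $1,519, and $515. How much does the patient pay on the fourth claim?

Bill 1, $5,867: $2,900 to deductible, leaving $2,967; coinsurance $2,967 × 50% = $1,483.50. Cost to patient: $4,383.50. OOP to date $4,383.50.
Bill 2, $192: 50% coinsurance on $192 = $96. Cost to patient: $96. OOP to date $4,479.50.
Bill 3, $1,519: deductible already satisfied, so patient's share is 50% × $1,519 = $759.50. Patient owes $759.50 (running OOP $5,239).
Bill 4, $515: 50% coinsurance on $515 = $257.50. Cost to patient: $257.50. OOP to date $5,496.50.

$257.50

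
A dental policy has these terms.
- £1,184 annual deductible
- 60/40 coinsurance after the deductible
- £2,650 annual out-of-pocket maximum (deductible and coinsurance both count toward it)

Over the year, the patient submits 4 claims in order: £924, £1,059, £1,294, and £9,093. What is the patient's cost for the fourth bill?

Claim 1 — £924: entire amount goes to the deductible. Patient pays £924; OOP now £924.
Claim 2 — £1,059: £260 finishes the deductible; £799 goes to coinsurance; 40% of £799 = £319.60. Patient pays £579.60; OOP now £1,503.60.
Claim 3 — £1,294: 40% coinsurance on £1,294 = £517.60. Cost to patient: £517.60. OOP to date £2,021.20.
Claim 4 — £9,093: deductible already satisfied, so patient's share is 40% × £9,093 = £3,637.20. OOP would hit £5,658.40 > £2,650, so the cap limits the patient to £2,650 − £2,021.20 = £628.80.

£628.80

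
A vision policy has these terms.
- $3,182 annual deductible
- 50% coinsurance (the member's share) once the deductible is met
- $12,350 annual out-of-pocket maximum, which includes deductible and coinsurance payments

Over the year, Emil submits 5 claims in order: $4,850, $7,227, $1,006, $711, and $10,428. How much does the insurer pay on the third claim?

$503

Claim 1 — $4,850: deductible takes $3,182, $1,668 remains; member's 50% is $834. Member owes $4,016 (running OOP $4,016). Insurer: $4,850 − $4,016 = $834.
Claim 2 — $7,227: deductible already satisfied, so member's share is 50% × $7,227 = $3,613.50. Member pays $3,613.50; OOP now $7,629.50. Plan pays $7,227 − $3,613.50 = $3,613.50.
Claim 3 — $1,006: 50% coinsurance on $1,006 = $503. Member pays $503; OOP now $8,132.50. Insurer: $1,006 − $503 = $503.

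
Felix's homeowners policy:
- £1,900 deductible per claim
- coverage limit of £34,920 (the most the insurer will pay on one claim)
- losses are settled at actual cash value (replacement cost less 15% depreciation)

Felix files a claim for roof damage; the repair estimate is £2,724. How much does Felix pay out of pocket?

At 15% depreciation, ACV = £2,724 − £408.60 = £2,315.40.
After the deductible, £2,315.40 − £1,900 = £415.40 remains.
£415.40 ≤ £34,920, so the limit doesn't bind; insurer pays £415.40.
The homeowner bears the rest of the original loss: £2,724 − £415.40 = £2,308.60.

£2,308.60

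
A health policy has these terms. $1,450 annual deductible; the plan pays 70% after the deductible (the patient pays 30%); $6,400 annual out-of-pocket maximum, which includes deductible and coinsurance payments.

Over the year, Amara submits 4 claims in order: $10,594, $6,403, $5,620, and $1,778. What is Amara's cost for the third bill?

#1 ($10,594): $1,450 finishes the deductible; $9,144 goes to coinsurance; coinsurance $9,144 × 30% = $2,743.20. Cost to patient: $4,193.20. OOP to date $4,193.20.
#2 ($6,403): 30% coinsurance on $6,403 = $1,920.90. Patient pays $1,920.90; OOP now $6,114.10.
#3 ($5,620): deductible met; 30% of $5,620 = $1,686. Adding that to $6,114.10 gives $7,800.10, past the $6,400 cap; patient pays only $6,400 − $6,114.10 = $285.90.

$285.90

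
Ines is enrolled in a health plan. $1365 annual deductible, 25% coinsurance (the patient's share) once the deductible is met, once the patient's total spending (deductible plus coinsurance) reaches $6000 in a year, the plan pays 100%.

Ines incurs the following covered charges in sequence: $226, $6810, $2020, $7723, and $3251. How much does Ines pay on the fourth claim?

#1 ($226): all of it applies to the deductible. Patient owes $226 (running OOP $226).
#2 ($6810): $1139 finishes the deductible; $5671 goes to coinsurance; 25% of $5671 = $1417.75. Patient owes $2556.75 (running OOP $2782.75).
#3 ($2020): 25% coinsurance on $2020 = $505. Patient pays $505; OOP now $3287.75.
#4 ($7723): deductible already satisfied, so patient's share is 25% × $7723 = $1930.75. Patient owes $1930.75 (running OOP $5218.50).

$1930.75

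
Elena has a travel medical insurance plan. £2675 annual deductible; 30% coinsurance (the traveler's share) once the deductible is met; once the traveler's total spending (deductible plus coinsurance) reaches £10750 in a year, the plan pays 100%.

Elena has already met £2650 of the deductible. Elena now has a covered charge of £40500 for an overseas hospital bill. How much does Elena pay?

£8100

£2650 of the £2675 deductible is already met, leaving £25.
The remaining £40475 (= £40500 − £25) moves to coinsurance.
Coinsurance: £40475 × 30% = £12142.50.
So the traveler owes £25 + £12142.50 = £12167.50 before any cap.
That would bring total out-of-pocket to £14817.50, past the £10750 cap. The traveler is capped at £10750 − £2650 = £8100 on this claim.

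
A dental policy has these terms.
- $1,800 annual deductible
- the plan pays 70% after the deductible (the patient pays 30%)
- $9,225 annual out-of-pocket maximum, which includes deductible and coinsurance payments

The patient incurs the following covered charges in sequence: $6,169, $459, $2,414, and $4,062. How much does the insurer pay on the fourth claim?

Bill 1, $6,169: $1,800 to deductible, leaving $4,369; coinsurance $4,369 × 30% = $1,310.70. Patient pays $3,110.70; OOP now $3,110.70. Plan pays $6,169 − $3,110.70 = $3,058.30.
Bill 2, $459: deductible already satisfied, so patient's share is 30% × $459 = $137.70. Patient pays $137.70; OOP now $3,248.40. Insurer: $459 − $137.70 = $321.30.
Bill 3, $2,414: 30% coinsurance on $2,414 = $724.20. Cost to patient: $724.20. OOP to date $3,972.60. Insurer: $2,414 − $724.20 = $1,689.80.
Bill 4, $4,062: deductible already satisfied, so patient's share is 30% × $4,062 = $1,218.60. Cost to patient: $1,218.60. OOP to date $5,191.20. Plan pays $4,062 − $1,218.60 = $2,843.40.

$2,843.40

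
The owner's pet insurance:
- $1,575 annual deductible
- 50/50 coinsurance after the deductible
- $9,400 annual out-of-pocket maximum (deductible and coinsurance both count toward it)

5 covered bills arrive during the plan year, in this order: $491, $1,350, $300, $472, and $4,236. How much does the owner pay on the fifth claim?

$2,118

Bill 1, $491: all of it applies to the deductible. Owner owes $491 (running OOP $491).
Bill 2, $1,350: $1,084 to deductible, leaving $266; owner's 50% is $133. Cost to owner: $1,217. OOP to date $1,708.
Bill 3, $300: 50% coinsurance on $300 = $150. Cost to owner: $150. OOP to date $1,858.
Bill 4, $472: deductible already satisfied, so owner's share is 50% × $472 = $236. Cost to owner: $236. OOP to date $2,094.
Bill 5, $4,236: 50% coinsurance on $4,236 = $2,118. Owner owes $2,118 (running OOP $4,212).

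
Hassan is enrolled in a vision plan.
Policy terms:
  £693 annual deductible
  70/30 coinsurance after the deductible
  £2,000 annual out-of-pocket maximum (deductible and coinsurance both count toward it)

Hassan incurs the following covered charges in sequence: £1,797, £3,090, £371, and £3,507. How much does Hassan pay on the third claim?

£48.80

Claim 1 (£1,797): £693 to deductible, leaving £1,104; 30% of £1,104 = £331.20. Member pays £1,024.20; OOP now £1,024.20.
Claim 2 (£3,090): deductible already satisfied, so member's share is 30% × £3,090 = £927. Member owes £927 (running OOP £1,951.20).
Claim 3 (£371): deductible already satisfied, so member's share is 30% × £371 = £111.30. Adding that to £1,951.20 gives £2,062.50, past the £2,000 cap; member pays only £2,000 − £1,951.20 = £48.80.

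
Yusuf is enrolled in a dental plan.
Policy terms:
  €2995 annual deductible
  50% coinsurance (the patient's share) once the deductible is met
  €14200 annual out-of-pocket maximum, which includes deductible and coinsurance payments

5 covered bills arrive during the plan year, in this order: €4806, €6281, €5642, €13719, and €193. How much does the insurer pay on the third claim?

#1 (€4806): deductible takes €2995, €1811 remains; patient's 50% is €905.50. Patient owes €3900.50 (running OOP €3900.50). Insurer: €4806 − €3900.50 = €905.50.
#2 (€6281): deductible already satisfied, so patient's share is 50% × €6281 = €3140.50. Patient pays €3140.50; OOP now €7041. Plan pays €6281 − €3140.50 = €3140.50.
#3 (€5642): 50% coinsurance on €5642 = €2821. Patient pays €2821; OOP now €9862. Insurer: €5642 − €2821 = €2821.

€2821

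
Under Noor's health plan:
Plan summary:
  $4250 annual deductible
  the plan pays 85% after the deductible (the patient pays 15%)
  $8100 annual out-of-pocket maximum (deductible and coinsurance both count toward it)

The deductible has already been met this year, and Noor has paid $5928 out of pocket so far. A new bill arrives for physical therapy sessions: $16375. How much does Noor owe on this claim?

With the deductible met, the entire $16375 is subject to coinsurance.
15% of $16375 = $2456.25 falls to the patient.
Year-to-date out-of-pocket would reach $5928 + $2456.25 = $8384.25, above the $8100 maximum, so the patient pays only $8100 − $5928 = $2172.

$2172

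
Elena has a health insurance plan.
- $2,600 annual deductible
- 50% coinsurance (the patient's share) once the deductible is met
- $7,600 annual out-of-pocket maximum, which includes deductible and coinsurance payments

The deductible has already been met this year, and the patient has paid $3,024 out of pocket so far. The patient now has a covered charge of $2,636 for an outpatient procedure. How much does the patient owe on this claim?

The deductible is already satisfied, so the full bill goes to coinsurance.
Patient's 50% share of $2,636 is $1,318.
Year-to-date out-of-pocket becomes $3,024 + $1,318 = $4,342, still under the $7,600 maximum, so no cap applies.

$1,318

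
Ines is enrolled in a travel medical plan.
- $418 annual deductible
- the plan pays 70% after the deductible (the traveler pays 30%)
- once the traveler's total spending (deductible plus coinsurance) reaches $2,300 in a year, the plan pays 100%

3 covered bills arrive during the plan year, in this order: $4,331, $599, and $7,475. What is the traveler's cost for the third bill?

$528.40

Bill 1, $4,331: deductible takes $418, $3,913 remains; coinsurance $3,913 × 30% = $1,173.90. Traveler owes $1,591.90 (running OOP $1,591.90).
Bill 2, $599: 30% coinsurance on $599 = $179.70. Cost to traveler: $179.70. OOP to date $1,771.60.
Bill 3, $7,475: 30% coinsurance on $7,475 = $2,242.50. Adding that to $1,771.60 gives $4,014.10, past the $2,300 cap; traveler pays only $2,300 − $1,771.60 = $528.40.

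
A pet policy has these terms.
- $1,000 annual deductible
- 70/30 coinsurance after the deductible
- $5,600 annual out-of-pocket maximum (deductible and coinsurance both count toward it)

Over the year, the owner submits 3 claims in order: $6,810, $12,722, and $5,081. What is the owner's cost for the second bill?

#1 ($6,810): $1,000 to deductible, leaving $5,810; 30% of $5,810 = $1,743. Owner owes $2,743 (running OOP $2,743).
#2 ($12,722): deductible met; 30% of $12,722 = $3,816.60. OOP would hit $6,559.60 > $5,600, so the cap limits the owner to $5,600 − $2,743 = $2,857.

$2,857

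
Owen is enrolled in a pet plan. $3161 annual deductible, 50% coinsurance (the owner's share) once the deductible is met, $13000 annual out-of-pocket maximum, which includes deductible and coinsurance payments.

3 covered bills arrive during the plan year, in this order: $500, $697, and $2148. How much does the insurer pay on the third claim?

$92

#1 ($500): entire amount goes to the deductible. Cost to owner: $500. OOP to date $500. Plan pays $500 − $500 = $0.
#2 ($697): entire amount goes to the deductible. Cost to owner: $697. OOP to date $1197. Plan pays $697 − $697 = $0.
#3 ($2148): $1964 to deductible, leaving $184; owner's 50% is $92. Cost to owner: $2056. OOP to date $3253. Plan pays $2148 − $2056 = $92.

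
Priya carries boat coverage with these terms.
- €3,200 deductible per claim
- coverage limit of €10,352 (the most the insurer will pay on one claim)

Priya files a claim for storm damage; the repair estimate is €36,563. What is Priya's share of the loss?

€26,211

After the deductible, €36,563 − €3,200 = €33,363 remains.
Since €33,363 > €10,352, the payout is capped at €10,352.
The owner bears the rest of the original loss: €36,563 − €10,352 = €26,211.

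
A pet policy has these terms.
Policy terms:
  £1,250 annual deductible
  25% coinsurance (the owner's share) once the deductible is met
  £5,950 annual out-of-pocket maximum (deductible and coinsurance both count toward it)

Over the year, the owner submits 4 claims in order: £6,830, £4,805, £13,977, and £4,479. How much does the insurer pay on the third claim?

£11,873.25

#1 (£6,830): £1,250 finishes the deductible; £5,580 goes to coinsurance; owner's 25% is £1,395. Owner owes £2,645 (running OOP £2,645). Insurer: £6,830 − £2,645 = £4,185.
#2 (£4,805): deductible met; 25% of £4,805 = £1,201.25. Cost to owner: £1,201.25. OOP to date £3,846.25. Plan pays £4,805 − £1,201.25 = £3,603.75.
#3 (£13,977): deductible met; 25% of £13,977 = £3,494.25. OOP would hit £7,340.50 > £5,950, so the cap limits the owner to £5,950 − £3,846.25 = £2,103.75. Insurer: £13,977 − £2,103.75 = £11,873.25.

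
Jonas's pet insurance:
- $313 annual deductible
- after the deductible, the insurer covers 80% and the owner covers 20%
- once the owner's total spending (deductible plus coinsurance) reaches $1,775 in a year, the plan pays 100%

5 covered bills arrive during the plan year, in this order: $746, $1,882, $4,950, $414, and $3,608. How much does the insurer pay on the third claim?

$3,960

Claim 1 — $746: deductible takes $313, $433 remains; coinsurance $433 × 20% = $86.60. Owner pays $399.60; OOP now $399.60. Plan pays $746 − $399.60 = $346.40.
Claim 2 — $1,882: deductible met; 20% of $1,882 = $376.40. Owner owes $376.40 (running OOP $776). Plan pays $1,882 − $376.40 = $1,505.60.
Claim 3 — $4,950: deductible met; 20% of $4,950 = $990. Owner owes $990 (running OOP $1,766). Plan pays $4,950 − $990 = $3,960.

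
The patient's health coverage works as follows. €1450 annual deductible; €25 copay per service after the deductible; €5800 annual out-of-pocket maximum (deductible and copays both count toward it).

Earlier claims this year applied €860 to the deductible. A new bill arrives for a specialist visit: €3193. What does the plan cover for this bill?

€860 of the €1450 deductible is already met, leaving €590.
That leaves €3193 − €590 = €2603 for the copay.
Copay on this service: €25.
That puts the patient's cost at €590 + €25 = €615 before any cap.
Total out-of-pocket so far would be €860 + €615 = €1475, below the €5800 cap — no reduction.
Insurer pays the balance: €3193 − €615 = €2578.

€2578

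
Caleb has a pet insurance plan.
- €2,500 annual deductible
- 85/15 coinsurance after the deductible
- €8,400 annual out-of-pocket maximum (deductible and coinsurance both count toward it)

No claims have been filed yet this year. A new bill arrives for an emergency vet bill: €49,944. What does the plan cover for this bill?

€41,544

Deductible not yet touched, so the first €2,500 of the bill goes to the deductible.
After the €2,500 deductible portion, €49,944 − €2,500 = €47,444 is subject to coinsurance.
15% of €47,444 = €7,116.60 falls to the owner.
That puts the owner's cost at €2,500 + €7,116.60 = €9,616.60 before any cap.
That would bring total out-of-pocket to €9,616.60, past the €8,400 cap. The owner is capped at €8,400 − €0 = €8,400 on this claim.
Insurer pays the balance: €49,944 − €8,400 = €41,544.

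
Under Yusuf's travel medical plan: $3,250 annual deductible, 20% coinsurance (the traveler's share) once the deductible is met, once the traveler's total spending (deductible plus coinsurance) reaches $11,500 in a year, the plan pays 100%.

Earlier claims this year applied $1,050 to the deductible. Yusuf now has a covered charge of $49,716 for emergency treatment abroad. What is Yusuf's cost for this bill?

$10,450

$1,050 of the $3,250 deductible is already met, leaving $2,200.
The remaining $47,516 (= $49,716 − $2,200) moves to coinsurance.
20% of $47,516 = $9,503.20 falls to the traveler.
That puts the traveler's cost at $2,200 + $9,503.20 = $11,703.20 before any cap.
That would bring total out-of-pocket to $12,753.20, past the $11,500 cap. The traveler is capped at $11,500 − $1,050 = $10,450 on this claim.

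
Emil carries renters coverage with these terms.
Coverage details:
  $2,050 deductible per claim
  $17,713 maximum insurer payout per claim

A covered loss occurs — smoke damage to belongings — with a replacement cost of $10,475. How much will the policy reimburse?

$8,425

Less the $2,050 deductible: $10,475 − $2,050 = $8,425.
That's under the $17,713 cap, so the insurer reimburses the full $8,425.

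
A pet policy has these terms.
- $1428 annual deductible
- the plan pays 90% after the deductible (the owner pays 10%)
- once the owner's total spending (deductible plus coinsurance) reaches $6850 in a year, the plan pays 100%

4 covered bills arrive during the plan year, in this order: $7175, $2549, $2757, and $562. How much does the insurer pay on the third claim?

$2481.30

Bill 1, $7175: deductible takes $1428, $5747 remains; 10% of $5747 = $574.70. Owner owes $2002.70 (running OOP $2002.70). Plan pays $7175 − $2002.70 = $5172.30.
Bill 2, $2549: deductible already satisfied, so owner's share is 10% × $2549 = $254.90. Cost to owner: $254.90. OOP to date $2257.60. Plan pays $2549 − $254.90 = $2294.10.
Bill 3, $2757: 10% coinsurance on $2757 = $275.70. Owner owes $275.70 (running OOP $2533.30). Plan pays $2757 − $275.70 = $2481.30.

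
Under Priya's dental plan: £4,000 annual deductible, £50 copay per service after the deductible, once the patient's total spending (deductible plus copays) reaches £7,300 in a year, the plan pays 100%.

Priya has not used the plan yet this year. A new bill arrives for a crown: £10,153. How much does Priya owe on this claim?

The full £4,000 deductible is still open; £4,000 of this bill applies to it.
After the £4,000 deductible portion, £10,153 − £4,000 = £6,153 is subject to the copay.
Copay on this service: £50.
That puts the patient's cost at £4,000 + £50 = £4,050 before any cap.
Total out-of-pocket so far would be £0 + £4,050 = £4,050, below the £7,300 cap — no reduction.

£4,050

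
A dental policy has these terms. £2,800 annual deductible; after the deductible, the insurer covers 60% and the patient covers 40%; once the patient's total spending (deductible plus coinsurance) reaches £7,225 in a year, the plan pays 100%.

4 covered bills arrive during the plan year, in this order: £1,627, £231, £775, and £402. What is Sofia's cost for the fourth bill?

£261

#1 (£1,627): all of it applies to the deductible. Cost to patient: £1,627. OOP to date £1,627.
#2 (£231): fully absorbed by the deductible. Patient owes £231 (running OOP £1,858).
#3 (£775): entire amount goes to the deductible. Patient owes £775 (running OOP £2,633).
#4 (£402): £167 to deductible, leaving £235; patient's 40% is £94. Patient pays £261; OOP now £2,894.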